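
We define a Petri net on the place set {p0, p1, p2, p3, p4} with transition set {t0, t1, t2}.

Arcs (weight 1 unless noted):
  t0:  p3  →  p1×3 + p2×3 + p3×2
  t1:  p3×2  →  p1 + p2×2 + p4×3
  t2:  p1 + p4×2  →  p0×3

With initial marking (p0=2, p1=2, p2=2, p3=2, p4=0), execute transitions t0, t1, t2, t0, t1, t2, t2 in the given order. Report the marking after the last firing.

(p0=11, p1=7, p2=12, p3=0, p4=0)

step 1: fire t0:  (p0=2, p1=2, p2=2, p3=2, p4=0) → (p0=2, p1=5, p2=5, p3=3, p4=0)
step 2: fire t1:  (p0=2, p1=5, p2=5, p3=3, p4=0) → (p0=2, p1=6, p2=7, p3=1, p4=3)
step 3: fire t2:  (p0=2, p1=6, p2=7, p3=1, p4=3) → (p0=5, p1=5, p2=7, p3=1, p4=1)
step 4: fire t0:  (p0=5, p1=5, p2=7, p3=1, p4=1) → (p0=5, p1=8, p2=10, p3=2, p4=1)
step 5: fire t1:  (p0=5, p1=8, p2=10, p3=2, p4=1) → (p0=5, p1=9, p2=12, p3=0, p4=4)
step 6: fire t2:  (p0=5, p1=9, p2=12, p3=0, p4=4) → (p0=8, p1=8, p2=12, p3=0, p4=2)
step 7: fire t2:  (p0=8, p1=8, p2=12, p3=0, p4=2) → (p0=11, p1=7, p2=12, p3=0, p4=0)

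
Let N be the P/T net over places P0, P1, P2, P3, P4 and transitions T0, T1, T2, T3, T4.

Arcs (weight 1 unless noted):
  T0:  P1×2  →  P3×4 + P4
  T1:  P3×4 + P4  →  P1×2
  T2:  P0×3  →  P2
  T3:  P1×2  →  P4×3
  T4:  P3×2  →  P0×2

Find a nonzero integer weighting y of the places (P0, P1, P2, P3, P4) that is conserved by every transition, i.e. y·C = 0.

y = (P0:1, P1:3, P2:3, P3:1, P4:2)

Incidence matrix C (rows=places, cols=transitions):
       T0   T1   T2   T3   T4
   P0   0    0   -3    0    2
   P1  -2    2    0   -2    0
   P2   0    0    1    0    0
   P3   4   -4    0    0   -2
   P4   1   -1    0    3    0

Candidate y = [1, 3, 3, 1, 2]; check y·C column-wise:
  col T0: 1·0 + 3·-2 + 3·0 + 1·4 + 2·1 = 0
  col T1: 1·0 + 3·2 + 3·0 + 1·-4 + 2·-1 = 0
  col T2: 1·-3 + 3·0 + 3·1 + 1·0 + 2·0 = 0
  col T3: 1·0 + 3·-2 + 3·0 + 1·0 + 2·3 = 0
  col T4: 1·2 + 3·0 + 3·0 + 1·-2 + 2·0 = 0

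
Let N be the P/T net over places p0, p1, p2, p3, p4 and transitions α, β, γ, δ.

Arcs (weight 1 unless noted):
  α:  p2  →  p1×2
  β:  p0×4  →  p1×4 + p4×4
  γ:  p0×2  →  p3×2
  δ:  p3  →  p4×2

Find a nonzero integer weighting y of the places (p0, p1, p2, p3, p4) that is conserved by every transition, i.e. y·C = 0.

y = (p0:2, p1:1, p2:2, p3:2, p4:1)

Incidence matrix C (rows=places, cols=transitions):
        α    β    γ    δ
   p0   0   -4   -2    0
   p1   2    4    0    0
   p2  -1    0    0    0
   p3   0    0    2   -1
   p4   0    4    0    2

Candidate y = [2, 1, 2, 2, 1]; check y·C column-wise:
  col α: 2·0 + 1·2 + 2·-1 + 2·0 + 1·0 = 0
  col β: 2·-4 + 1·4 + 2·0 + 2·0 + 1·4 = 0
  col γ: 2·-2 + 1·0 + 2·0 + 2·2 + 1·0 = 0
  col δ: 2·0 + 1·0 + 2·0 + 2·-1 + 1·2 = 0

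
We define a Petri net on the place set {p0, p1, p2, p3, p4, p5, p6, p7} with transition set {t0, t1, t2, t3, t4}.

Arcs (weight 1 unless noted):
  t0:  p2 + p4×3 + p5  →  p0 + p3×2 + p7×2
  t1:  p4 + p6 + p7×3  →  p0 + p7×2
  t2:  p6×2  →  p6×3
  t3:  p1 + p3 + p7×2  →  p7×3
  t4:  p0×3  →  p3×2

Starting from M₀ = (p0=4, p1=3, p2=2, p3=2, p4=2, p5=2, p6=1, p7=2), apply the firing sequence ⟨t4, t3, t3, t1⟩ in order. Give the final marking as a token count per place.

step 1: fire t4:  (p0=4, p1=3, p2=2, p3=2, p4=2, p5=2, p6=1, p7=2) → (p0=1, p1=3, p2=2, p3=4, p4=2, p5=2, p6=1, p7=2)
step 2: fire t3:  (p0=1, p1=3, p2=2, p3=4, p4=2, p5=2, p6=1, p7=2) → (p0=1, p1=2, p2=2, p3=3, p4=2, p5=2, p6=1, p7=3)
step 3: fire t3:  (p0=1, p1=2, p2=2, p3=3, p4=2, p5=2, p6=1, p7=3) → (p0=1, p1=1, p2=2, p3=2, p4=2, p5=2, p6=1, p7=4)
step 4: fire t1:  (p0=1, p1=1, p2=2, p3=2, p4=2, p5=2, p6=1, p7=4) → (p0=2, p1=1, p2=2, p3=2, p4=1, p5=2, p6=0, p7=3)

(p0=2, p1=1, p2=2, p3=2, p4=1, p5=2, p6=0, p7=3)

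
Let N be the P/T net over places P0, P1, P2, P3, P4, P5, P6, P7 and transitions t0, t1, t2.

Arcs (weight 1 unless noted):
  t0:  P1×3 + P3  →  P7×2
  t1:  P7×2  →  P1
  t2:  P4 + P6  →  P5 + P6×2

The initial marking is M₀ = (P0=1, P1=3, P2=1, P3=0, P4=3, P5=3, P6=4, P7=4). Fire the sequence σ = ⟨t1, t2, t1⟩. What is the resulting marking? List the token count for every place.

(P0=1, P1=5, P2=1, P3=0, P4=2, P5=4, P6=5, P7=0)

step 1: fire t1:  (P0=1, P1=3, P2=1, P3=0, P4=3, P5=3, P6=4, P7=4) → (P0=1, P1=4, P2=1, P3=0, P4=3, P5=3, P6=4, P7=2)
step 2: fire t2:  (P0=1, P1=4, P2=1, P3=0, P4=3, P5=3, P6=4, P7=2) → (P0=1, P1=4, P2=1, P3=0, P4=2, P5=4, P6=5, P7=2)
step 3: fire t1:  (P0=1, P1=4, P2=1, P3=0, P4=2, P5=4, P6=5, P7=2) → (P0=1, P1=5, P2=1, P3=0, P4=2, P5=4, P6=5, P7=0)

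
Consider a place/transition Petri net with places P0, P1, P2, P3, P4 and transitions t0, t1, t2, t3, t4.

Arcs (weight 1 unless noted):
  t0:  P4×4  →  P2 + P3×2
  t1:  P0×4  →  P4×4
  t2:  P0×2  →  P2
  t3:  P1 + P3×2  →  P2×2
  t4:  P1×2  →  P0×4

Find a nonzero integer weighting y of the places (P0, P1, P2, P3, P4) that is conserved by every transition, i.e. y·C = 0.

y = (P0:1, P1:2, P2:2, P3:1, P4:1)

Incidence matrix C (rows=places, cols=transitions):
       t0   t1   t2   t3   t4
   P0   0   -4   -2    0    4
   P1   0    0    0   -1   -2
   P2   1    0    1    2    0
   P3   2    0    0   -2    0
   P4  -4    4    0    0    0

Candidate y = [1, 2, 2, 1, 1]; check y·C column-wise:
  col t0: 1·0 + 2·0 + 2·1 + 1·2 + 1·-4 = 0
  col t1: 1·-4 + 2·0 + 2·0 + 1·0 + 1·4 = 0
  col t2: 1·-2 + 2·0 + 2·1 + 1·0 + 1·0 = 0
  col t3: 1·0 + 2·-1 + 2·2 + 1·-2 + 1·0 = 0
  col t4: 1·4 + 2·-2 + 2·0 + 1·0 + 1·0 = 0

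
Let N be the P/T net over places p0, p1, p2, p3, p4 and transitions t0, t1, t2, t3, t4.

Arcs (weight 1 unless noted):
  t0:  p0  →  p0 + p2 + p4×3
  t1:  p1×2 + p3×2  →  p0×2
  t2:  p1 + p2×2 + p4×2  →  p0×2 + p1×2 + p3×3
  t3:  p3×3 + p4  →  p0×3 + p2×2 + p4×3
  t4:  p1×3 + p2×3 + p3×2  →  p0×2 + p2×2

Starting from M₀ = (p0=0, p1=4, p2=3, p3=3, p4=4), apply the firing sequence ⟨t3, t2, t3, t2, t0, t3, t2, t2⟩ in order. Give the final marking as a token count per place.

step 1: fire t3:  (p0=0, p1=4, p2=3, p3=3, p4=4) → (p0=3, p1=4, p2=5, p3=0, p4=6)
step 2: fire t2:  (p0=3, p1=4, p2=5, p3=0, p4=6) → (p0=5, p1=5, p2=3, p3=3, p4=4)
step 3: fire t3:  (p0=5, p1=5, p2=3, p3=3, p4=4) → (p0=8, p1=5, p2=5, p3=0, p4=6)
step 4: fire t2:  (p0=8, p1=5, p2=5, p3=0, p4=6) → (p0=10, p1=6, p2=3, p3=3, p4=4)
step 5: fire t0:  (p0=10, p1=6, p2=3, p3=3, p4=4) → (p0=10, p1=6, p2=4, p3=3, p4=7)
step 6: fire t3:  (p0=10, p1=6, p2=4, p3=3, p4=7) → (p0=13, p1=6, p2=6, p3=0, p4=9)
step 7: fire t2:  (p0=13, p1=6, p2=6, p3=0, p4=9) → (p0=15, p1=7, p2=4, p3=3, p4=7)
step 8: fire t2:  (p0=15, p1=7, p2=4, p3=3, p4=7) → (p0=17, p1=8, p2=2, p3=6, p4=5)

(p0=17, p1=8, p2=2, p3=6, p4=5)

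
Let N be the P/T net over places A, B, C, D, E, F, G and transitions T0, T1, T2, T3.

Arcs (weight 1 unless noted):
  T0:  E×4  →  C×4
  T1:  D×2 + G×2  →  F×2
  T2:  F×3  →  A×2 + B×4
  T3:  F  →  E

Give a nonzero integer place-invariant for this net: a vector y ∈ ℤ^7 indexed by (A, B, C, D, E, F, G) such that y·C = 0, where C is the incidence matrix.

Incidence matrix C (rows=places, cols=transitions):
       T0   T1   T2   T3
    A   0    0    2    0
    B   0    0    4    0
    C   4    0    0    0
    D   0   -2    0    0
    E  -4    0    0    1
    F   0    2   -3   -1
    G   0   -2    0    0

Candidate y = [2, -1, 0, 0, 0, 0, 0]; check y·C column-wise:
  col T0: 2·0 + -1·0 + 0·4 + 0·-4 = 0
  col T1: 2·0 + -1·0 + 0·-2 + 0·2 + 0·-2 = 0
  col T2: 2·2 + -1·4 + 0·-3 = 0
  col T3: 2·0 + -1·0 + 0·1 + 0·-1 = 0

y = (A:2, B:-1, C:0, D:0, E:0, F:0, G:0)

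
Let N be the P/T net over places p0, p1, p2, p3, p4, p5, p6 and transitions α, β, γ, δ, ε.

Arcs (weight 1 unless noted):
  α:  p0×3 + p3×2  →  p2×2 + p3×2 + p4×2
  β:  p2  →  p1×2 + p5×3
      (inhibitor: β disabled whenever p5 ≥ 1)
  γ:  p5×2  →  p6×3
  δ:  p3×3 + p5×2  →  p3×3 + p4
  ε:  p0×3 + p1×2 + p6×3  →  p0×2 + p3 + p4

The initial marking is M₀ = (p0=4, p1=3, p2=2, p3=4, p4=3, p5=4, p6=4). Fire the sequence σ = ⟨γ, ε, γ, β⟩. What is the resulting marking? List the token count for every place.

step 1: fire γ:  (p0=4, p1=3, p2=2, p3=4, p4=3, p5=4, p6=4) → (p0=4, p1=3, p2=2, p3=4, p4=3, p5=2, p6=7)
step 2: fire ε:  (p0=4, p1=3, p2=2, p3=4, p4=3, p5=2, p6=7) → (p0=3, p1=1, p2=2, p3=5, p4=4, p5=2, p6=4)
step 3: fire γ:  (p0=3, p1=1, p2=2, p3=5, p4=4, p5=2, p6=4) → (p0=3, p1=1, p2=2, p3=5, p4=4, p5=0, p6=7)
step 4: fire β:  (p0=3, p1=1, p2=2, p3=5, p4=4, p5=0, p6=7) → (p0=3, p1=3, p2=1, p3=5, p4=4, p5=3, p6=7)

(p0=3, p1=3, p2=1, p3=5, p4=4, p5=3, p6=7)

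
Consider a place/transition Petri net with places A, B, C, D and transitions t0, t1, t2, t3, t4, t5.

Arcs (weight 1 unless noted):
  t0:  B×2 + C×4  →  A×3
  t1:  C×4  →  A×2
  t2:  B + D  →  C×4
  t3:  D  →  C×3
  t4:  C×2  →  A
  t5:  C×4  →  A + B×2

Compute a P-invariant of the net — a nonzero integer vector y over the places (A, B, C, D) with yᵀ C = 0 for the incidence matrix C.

y = (A:2, B:1, C:1, D:3)

Incidence matrix C (rows=places, cols=transitions):
       t0   t1   t2   t3   t4   t5
    A   3    2    0    0    1    1
    B  -2    0   -1    0    0    2
    C  -4   -4    4    3   -2   -4
    D   0    0   -1   -1    0    0

Candidate y = [2, 1, 1, 3]; check y·C column-wise:
  col t0: 2·3 + 1·-2 + 1·-4 + 3·0 = 0
  col t1: 2·2 + 1·0 + 1·-4 + 3·0 = 0
  col t2: 2·0 + 1·-1 + 1·4 + 3·-1 = 0
  col t3: 2·0 + 1·0 + 1·3 + 3·-1 = 0
  col t4: 2·1 + 1·0 + 1·-2 + 3·0 = 0
  col t5: 2·1 + 1·2 + 1·-4 + 3·0 = 0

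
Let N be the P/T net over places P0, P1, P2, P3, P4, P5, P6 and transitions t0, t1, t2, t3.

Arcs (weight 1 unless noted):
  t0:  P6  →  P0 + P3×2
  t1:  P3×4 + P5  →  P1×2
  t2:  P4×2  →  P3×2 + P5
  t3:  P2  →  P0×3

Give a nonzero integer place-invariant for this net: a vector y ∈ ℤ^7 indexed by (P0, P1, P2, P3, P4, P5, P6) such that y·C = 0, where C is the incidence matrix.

Incidence matrix C (rows=places, cols=transitions):
       t0   t1   t2   t3
   P0   1    0    0    3
   P1   0    2    0    0
   P2   0    0    0   -1
   P3   2   -4    2    0
   P4   0    0   -2    0
   P5   0   -1    1    0
   P6  -1    0    0    0

Candidate y = [2, -2, 6, -1, -1, 0, 0]; check y·C column-wise:
  col t0: 2·1 + -2·0 + 6·0 + -1·2 + -1·0 + 0·-1 = 0
  col t1: 2·0 + -2·2 + 6·0 + -1·-4 + -1·0 + 0·-1 = 0
  col t2: 2·0 + -2·0 + 6·0 + -1·2 + -1·-2 + 0·1 = 0
  col t3: 2·3 + -2·0 + 6·-1 + -1·0 + -1·0 = 0

y = (P0:2, P1:-2, P2:6, P3:-1, P4:-1, P5:0, P6:0)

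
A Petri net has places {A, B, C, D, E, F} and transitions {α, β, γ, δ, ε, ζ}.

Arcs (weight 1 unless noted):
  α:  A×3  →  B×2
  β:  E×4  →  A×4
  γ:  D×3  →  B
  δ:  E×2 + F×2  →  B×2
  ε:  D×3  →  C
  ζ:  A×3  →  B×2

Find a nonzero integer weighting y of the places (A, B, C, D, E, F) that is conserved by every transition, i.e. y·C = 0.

y = (A:2, B:3, C:3, D:1, E:2, F:1)

Incidence matrix C (rows=places, cols=transitions):
        α    β    γ    δ    ε    ζ
    A  -3    4    0    0    0   -3
    B   2    0    1    2    0    2
    C   0    0    0    0    1    0
    D   0    0   -3    0   -3    0
    E   0   -4    0   -2    0    0
    F   0    0    0   -2    0    0

Candidate y = [2, 3, 3, 1, 2, 1]; check y·C column-wise:
  col α: 2·-3 + 3·2 + 3·0 + 1·0 + 2·0 + 1·0 = 0
  col β: 2·4 + 3·0 + 3·0 + 1·0 + 2·-4 + 1·0 = 0
  col γ: 2·0 + 3·1 + 3·0 + 1·-3 + 2·0 + 1·0 = 0
  col δ: 2·0 + 3·2 + 3·0 + 1·0 + 2·-2 + 1·-2 = 0
  col ε: 2·0 + 3·0 + 3·1 + 1·-3 + 2·0 + 1·0 = 0
  col ζ: 2·-3 + 3·2 + 3·0 + 1·0 + 2·0 + 1·0 = 0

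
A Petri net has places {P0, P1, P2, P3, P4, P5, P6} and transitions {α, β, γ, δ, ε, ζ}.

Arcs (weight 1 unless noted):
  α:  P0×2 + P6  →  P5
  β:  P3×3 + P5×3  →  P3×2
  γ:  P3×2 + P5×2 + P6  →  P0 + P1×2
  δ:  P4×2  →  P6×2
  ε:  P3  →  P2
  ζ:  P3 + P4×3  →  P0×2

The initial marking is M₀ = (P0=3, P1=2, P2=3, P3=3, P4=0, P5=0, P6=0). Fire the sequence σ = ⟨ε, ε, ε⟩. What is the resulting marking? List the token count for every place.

step 1: fire ε:  (P0=3, P1=2, P2=3, P3=3, P4=0, P5=0, P6=0) → (P0=3, P1=2, P2=4, P3=2, P4=0, P5=0, P6=0)
step 2: fire ε:  (P0=3, P1=2, P2=4, P3=2, P4=0, P5=0, P6=0) → (P0=3, P1=2, P2=5, P3=1, P4=0, P5=0, P6=0)
step 3: fire ε:  (P0=3, P1=2, P2=5, P3=1, P4=0, P5=0, P6=0) → (P0=3, P1=2, P2=6, P3=0, P4=0, P5=0, P6=0)

(P0=3, P1=2, P2=6, P3=0, P4=0, P5=0, P6=0)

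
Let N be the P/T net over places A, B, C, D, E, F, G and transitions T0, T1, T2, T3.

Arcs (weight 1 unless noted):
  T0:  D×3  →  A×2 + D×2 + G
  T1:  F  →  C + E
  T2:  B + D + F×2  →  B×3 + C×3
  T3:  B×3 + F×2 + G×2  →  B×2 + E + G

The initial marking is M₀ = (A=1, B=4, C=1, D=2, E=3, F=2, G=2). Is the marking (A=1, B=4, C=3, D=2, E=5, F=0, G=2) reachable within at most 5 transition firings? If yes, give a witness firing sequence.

YES — reachable via ⟨T1, T1⟩ (2 firings)

step 1: fire T1:  (A=1, B=4, C=1, D=2, E=3, F=2, G=2) → (A=1, B=4, C=2, D=2, E=4, F=1, G=2)
step 2: fire T1:  (A=1, B=4, C=2, D=2, E=4, F=1, G=2) → (A=1, B=4, C=3, D=2, E=5, F=0, G=2)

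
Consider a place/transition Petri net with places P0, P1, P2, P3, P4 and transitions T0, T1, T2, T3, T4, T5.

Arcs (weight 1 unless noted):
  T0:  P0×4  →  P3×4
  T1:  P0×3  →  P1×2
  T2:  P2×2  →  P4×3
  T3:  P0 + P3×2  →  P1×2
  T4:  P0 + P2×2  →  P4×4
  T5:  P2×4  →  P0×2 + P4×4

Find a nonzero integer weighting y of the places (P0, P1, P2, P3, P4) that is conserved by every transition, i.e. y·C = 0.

Incidence matrix C (rows=places, cols=transitions):
       T0   T1   T2   T3   T4   T5
   P0  -4   -3    0   -1   -1    2
   P1   0    2    0    2    0    0
   P2   0    0   -2    0   -2   -4
   P3   4    0    0   -2    0    0
   P4   0    0    3    0    4    4

Candidate y = [2, 3, 3, 2, 2]; check y·C column-wise:
  col T0: 2·-4 + 3·0 + 3·0 + 2·4 + 2·0 = 0
  col T1: 2·-3 + 3·2 + 3·0 + 2·0 + 2·0 = 0
  col T2: 2·0 + 3·0 + 3·-2 + 2·0 + 2·3 = 0
  col T3: 2·-1 + 3·2 + 3·0 + 2·-2 + 2·0 = 0
  col T4: 2·-1 + 3·0 + 3·-2 + 2·0 + 2·4 = 0
  col T5: 2·2 + 3·0 + 3·-4 + 2·0 + 2·4 = 0

y = (P0:2, P1:3, P2:3, P3:2, P4:2)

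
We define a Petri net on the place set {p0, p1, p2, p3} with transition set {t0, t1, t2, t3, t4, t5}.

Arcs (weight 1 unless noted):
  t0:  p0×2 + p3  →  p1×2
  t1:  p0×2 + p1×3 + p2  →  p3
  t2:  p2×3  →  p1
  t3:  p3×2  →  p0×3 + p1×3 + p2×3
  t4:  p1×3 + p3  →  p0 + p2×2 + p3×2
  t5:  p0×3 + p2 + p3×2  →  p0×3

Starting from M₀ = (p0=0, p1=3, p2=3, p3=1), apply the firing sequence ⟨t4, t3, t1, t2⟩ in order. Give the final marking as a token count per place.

step 1: fire t4:  (p0=0, p1=3, p2=3, p3=1) → (p0=1, p1=0, p2=5, p3=2)
step 2: fire t3:  (p0=1, p1=0, p2=5, p3=2) → (p0=4, p1=3, p2=8, p3=0)
step 3: fire t1:  (p0=4, p1=3, p2=8, p3=0) → (p0=2, p1=0, p2=7, p3=1)
step 4: fire t2:  (p0=2, p1=0, p2=7, p3=1) → (p0=2, p1=1, p2=4, p3=1)

(p0=2, p1=1, p2=4, p3=1)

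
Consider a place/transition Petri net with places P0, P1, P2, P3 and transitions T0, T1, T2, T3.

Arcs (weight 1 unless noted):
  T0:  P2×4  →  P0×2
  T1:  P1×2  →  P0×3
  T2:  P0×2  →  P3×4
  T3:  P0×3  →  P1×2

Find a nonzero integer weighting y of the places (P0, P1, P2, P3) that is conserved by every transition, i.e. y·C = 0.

y = (P0:2, P1:3, P2:1, P3:1)

Incidence matrix C (rows=places, cols=transitions):
       T0   T1   T2   T3
   P0   2    3   -2   -3
   P1   0   -2    0    2
   P2  -4    0    0    0
   P3   0    0    4    0

Candidate y = [2, 3, 1, 1]; check y·C column-wise:
  col T0: 2·2 + 3·0 + 1·-4 + 1·0 = 0
  col T1: 2·3 + 3·-2 + 1·0 + 1·0 = 0
  col T2: 2·-2 + 3·0 + 1·0 + 1·4 = 0
  col T3: 2·-3 + 3·2 + 1·0 + 1·0 = 0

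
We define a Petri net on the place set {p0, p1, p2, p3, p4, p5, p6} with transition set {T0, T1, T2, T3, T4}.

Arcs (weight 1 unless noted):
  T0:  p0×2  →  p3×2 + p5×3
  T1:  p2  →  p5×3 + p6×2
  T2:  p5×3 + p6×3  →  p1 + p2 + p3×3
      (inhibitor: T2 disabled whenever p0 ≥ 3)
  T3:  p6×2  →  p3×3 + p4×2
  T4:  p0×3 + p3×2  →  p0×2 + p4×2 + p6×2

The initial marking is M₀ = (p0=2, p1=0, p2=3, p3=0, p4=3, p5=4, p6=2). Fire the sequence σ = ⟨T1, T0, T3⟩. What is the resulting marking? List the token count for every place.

step 1: fire T1:  (p0=2, p1=0, p2=3, p3=0, p4=3, p5=4, p6=2) → (p0=2, p1=0, p2=2, p3=0, p4=3, p5=7, p6=4)
step 2: fire T0:  (p0=2, p1=0, p2=2, p3=0, p4=3, p5=7, p6=4) → (p0=0, p1=0, p2=2, p3=2, p4=3, p5=10, p6=4)
step 3: fire T3:  (p0=0, p1=0, p2=2, p3=2, p4=3, p5=10, p6=4) → (p0=0, p1=0, p2=2, p3=5, p4=5, p5=10, p6=2)

(p0=0, p1=0, p2=2, p3=5, p4=5, p5=10, p6=2)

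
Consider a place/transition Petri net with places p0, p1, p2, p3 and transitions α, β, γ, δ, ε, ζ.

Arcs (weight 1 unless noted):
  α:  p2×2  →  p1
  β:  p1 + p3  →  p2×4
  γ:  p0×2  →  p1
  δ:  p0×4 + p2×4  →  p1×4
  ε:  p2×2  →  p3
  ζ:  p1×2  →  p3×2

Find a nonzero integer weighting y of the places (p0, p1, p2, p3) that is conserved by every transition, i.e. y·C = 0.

y = (p0:1, p1:2, p2:1, p3:2)

Incidence matrix C (rows=places, cols=transitions):
        α    β    γ    δ    ε    ζ
   p0   0    0   -2   -4    0    0
   p1   1   -1    1    4    0   -2
   p2  -2    4    0   -4   -2    0
   p3   0   -1    0    0    1    2

Candidate y = [1, 2, 1, 2]; check y·C column-wise:
  col α: 1·0 + 2·1 + 1·-2 + 2·0 = 0
  col β: 1·0 + 2·-1 + 1·4 + 2·-1 = 0
  col γ: 1·-2 + 2·1 + 1·0 + 2·0 = 0
  col δ: 1·-4 + 2·4 + 1·-4 + 2·0 = 0
  col ε: 1·0 + 2·0 + 1·-2 + 2·1 = 0
  col ζ: 1·0 + 2·-2 + 1·0 + 2·2 = 0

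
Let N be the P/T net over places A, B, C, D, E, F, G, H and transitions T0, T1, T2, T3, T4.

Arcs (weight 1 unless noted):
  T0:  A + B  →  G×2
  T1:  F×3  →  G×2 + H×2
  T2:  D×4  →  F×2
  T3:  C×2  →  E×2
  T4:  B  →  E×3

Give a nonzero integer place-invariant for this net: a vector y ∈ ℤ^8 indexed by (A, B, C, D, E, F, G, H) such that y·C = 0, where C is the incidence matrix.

Incidence matrix C (rows=places, cols=transitions):
       T0   T1   T2   T3   T4
    A  -1    0    0    0    0
    B  -1    0    0    0   -1
    C   0    0    0   -2    0
    D   0    0   -4    0    0
    E   0    0    0    2    3
    F   0   -3    2    0    0
    G   2    2    0    0    0
    H   0    2    0    0    0

Candidate y = [3, -3, -1, 0, -1, 0, 0, 0]; check y·C column-wise:
  col T0: 3·-1 + -3·-1 + -1·0 + -1·0 + 0·2 = 0
  col T1: 3·0 + -3·0 + -1·0 + -1·0 + 0·-3 + 0·2 + 0·2 = 0
  col T2: 3·0 + -3·0 + -1·0 + 0·-4 + -1·0 + 0·2 = 0
  col T3: 3·0 + -3·0 + -1·-2 + -1·2 = 0
  col T4: 3·0 + -3·-1 + -1·0 + -1·3 = 0

y = (A:3, B:-3, C:-1, D:0, E:-1, F:0, G:0, H:0)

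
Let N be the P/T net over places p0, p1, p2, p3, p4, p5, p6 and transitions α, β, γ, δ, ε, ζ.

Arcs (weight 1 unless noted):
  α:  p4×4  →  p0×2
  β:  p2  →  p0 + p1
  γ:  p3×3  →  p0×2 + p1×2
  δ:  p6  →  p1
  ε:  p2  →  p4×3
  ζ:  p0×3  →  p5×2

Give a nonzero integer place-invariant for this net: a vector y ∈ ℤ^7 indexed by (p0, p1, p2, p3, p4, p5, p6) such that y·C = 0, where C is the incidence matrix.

Incidence matrix C (rows=places, cols=transitions):
        α    β    γ    δ    ε    ζ
   p0   2    1    2    0    0   -3
   p1   0    1    2    1    0    0
   p2   0   -1    0    0   -1    0
   p3   0    0   -3    0    0    0
   p4  -4    0    0    0    3    0
   p5   0    0    0    0    0    2
   p6   0    0    0   -1    0    0

Candidate y = [2, 1, 3, 2, 1, 3, 1]; check y·C column-wise:
  col α: 2·2 + 1·0 + 3·0 + 2·0 + 1·-4 + 3·0 + 1·0 = 0
  col β: 2·1 + 1·1 + 3·-1 + 2·0 + 1·0 + 3·0 + 1·0 = 0
  col γ: 2·2 + 1·2 + 3·0 + 2·-3 + 1·0 + 3·0 + 1·0 = 0
  col δ: 2·0 + 1·1 + 3·0 + 2·0 + 1·0 + 3·0 + 1·-1 = 0
  col ε: 2·0 + 1·0 + 3·-1 + 2·0 + 1·3 + 3·0 + 1·0 = 0
  col ζ: 2·-3 + 1·0 + 3·0 + 2·0 + 1·0 + 3·2 + 1·0 = 0

y = (p0:2, p1:1, p2:3, p3:2, p4:1, p5:3, p6:1)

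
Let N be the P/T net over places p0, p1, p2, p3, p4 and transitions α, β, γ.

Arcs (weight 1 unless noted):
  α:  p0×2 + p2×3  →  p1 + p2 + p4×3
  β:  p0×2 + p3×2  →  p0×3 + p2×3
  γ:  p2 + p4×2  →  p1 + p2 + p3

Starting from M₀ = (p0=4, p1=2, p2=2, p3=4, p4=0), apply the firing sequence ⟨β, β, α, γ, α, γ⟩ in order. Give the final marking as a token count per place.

step 1: fire β:  (p0=4, p1=2, p2=2, p3=4, p4=0) → (p0=5, p1=2, p2=5, p3=2, p4=0)
step 2: fire β:  (p0=5, p1=2, p2=5, p3=2, p4=0) → (p0=6, p1=2, p2=8, p3=0, p4=0)
step 3: fire α:  (p0=6, p1=2, p2=8, p3=0, p4=0) → (p0=4, p1=3, p2=6, p3=0, p4=3)
step 4: fire γ:  (p0=4, p1=3, p2=6, p3=0, p4=3) → (p0=4, p1=4, p2=6, p3=1, p4=1)
step 5: fire α:  (p0=4, p1=4, p2=6, p3=1, p4=1) → (p0=2, p1=5, p2=4, p3=1, p4=4)
step 6: fire γ:  (p0=2, p1=5, p2=4, p3=1, p4=4) → (p0=2, p1=6, p2=4, p3=2, p4=2)

(p0=2, p1=6, p2=4, p3=2, p4=2)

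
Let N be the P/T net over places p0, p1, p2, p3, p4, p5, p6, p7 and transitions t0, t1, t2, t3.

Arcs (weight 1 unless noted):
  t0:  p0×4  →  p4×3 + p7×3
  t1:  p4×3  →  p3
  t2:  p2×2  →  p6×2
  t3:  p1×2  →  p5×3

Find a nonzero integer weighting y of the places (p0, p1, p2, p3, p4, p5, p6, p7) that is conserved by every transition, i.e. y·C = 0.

y = (p0:3, p1:0, p2:0, p3:12, p4:4, p5:0, p6:0, p7:0)

Incidence matrix C (rows=places, cols=transitions):
       t0   t1   t2   t3
   p0  -4    0    0    0
   p1   0    0    0   -2
   p2   0    0   -2    0
   p3   0    1    0    0
   p4   3   -3    0    0
   p5   0    0    0    3
   p6   0    0    2    0
   p7   3    0    0    0

Candidate y = [3, 0, 0, 12, 4, 0, 0, 0]; check y·C column-wise:
  col t0: 3·-4 + 12·0 + 4·3 + 0·3 = 0
  col t1: 3·0 + 12·1 + 4·-3 = 0
  col t2: 3·0 + 0·-2 + 12·0 + 4·0 + 0·2 = 0
  col t3: 3·0 + 0·-2 + 12·0 + 4·0 + 0·3 = 0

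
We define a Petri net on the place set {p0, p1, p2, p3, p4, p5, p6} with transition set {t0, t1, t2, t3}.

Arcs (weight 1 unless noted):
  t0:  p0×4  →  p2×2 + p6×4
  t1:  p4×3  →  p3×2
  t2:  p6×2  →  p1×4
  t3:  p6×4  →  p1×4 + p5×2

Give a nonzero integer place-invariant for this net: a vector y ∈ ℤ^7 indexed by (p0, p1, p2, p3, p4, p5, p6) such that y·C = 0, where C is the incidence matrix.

y = (p0:1, p1:0, p2:2, p3:0, p4:0, p5:0, p6:0)

Incidence matrix C (rows=places, cols=transitions):
       t0   t1   t2   t3
   p0  -4    0    0    0
   p1   0    0    4    4
   p2   2    0    0    0
   p3   0    2    0    0
   p4   0   -3    0    0
   p5   0    0    0    2
   p6   4    0   -2   -4

Candidate y = [1, 0, 2, 0, 0, 0, 0]; check y·C column-wise:
  col t0: 1·-4 + 2·2 + 0·4 = 0
  col t1: 1·0 + 2·0 + 0·2 + 0·-3 = 0
  col t2: 1·0 + 0·4 + 2·0 + 0·-2 = 0
  col t3: 1·0 + 0·4 + 2·0 + 0·2 + 0·-4 = 0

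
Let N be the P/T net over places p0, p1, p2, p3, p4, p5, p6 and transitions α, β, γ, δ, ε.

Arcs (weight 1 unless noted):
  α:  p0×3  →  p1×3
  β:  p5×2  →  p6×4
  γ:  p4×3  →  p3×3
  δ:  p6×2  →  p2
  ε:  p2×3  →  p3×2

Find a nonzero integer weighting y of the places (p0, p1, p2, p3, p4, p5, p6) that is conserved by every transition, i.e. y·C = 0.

y = (p0:1, p1:1, p2:0, p3:0, p4:0, p5:0, p6:0)

Incidence matrix C (rows=places, cols=transitions):
        α    β    γ    δ    ε
   p0  -3    0    0    0    0
   p1   3    0    0    0    0
   p2   0    0    0    1   -3
   p3   0    0    3    0    2
   p4   0    0   -3    0    0
   p5   0   -2    0    0    0
   p6   0    4    0   -2    0

Candidate y = [1, 1, 0, 0, 0, 0, 0]; check y·C column-wise:
  col α: 1·-3 + 1·3 = 0
  col β: 1·0 + 1·0 + 0·-2 + 0·4 = 0
  col γ: 1·0 + 1·0 + 0·3 + 0·-3 = 0
  col δ: 1·0 + 1·0 + 0·1 + 0·-2 = 0
  col ε: 1·0 + 1·0 + 0·-3 + 0·2 = 0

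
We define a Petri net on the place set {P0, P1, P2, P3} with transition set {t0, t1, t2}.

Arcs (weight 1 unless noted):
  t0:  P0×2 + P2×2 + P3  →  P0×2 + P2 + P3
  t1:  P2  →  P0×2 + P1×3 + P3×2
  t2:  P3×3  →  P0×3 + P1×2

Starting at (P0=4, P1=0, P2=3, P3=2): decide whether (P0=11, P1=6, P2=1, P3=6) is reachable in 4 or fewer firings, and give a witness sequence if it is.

depth 0: 1 marking
depth 1: 3 markings reached so far
depth 2: 7 markings reached so far
depth 3: 12 markings reached so far
depth 4: 16 markings reached so far
target is not among the 16 markings reachable within 4 steps

NO — not reachable within 4 firings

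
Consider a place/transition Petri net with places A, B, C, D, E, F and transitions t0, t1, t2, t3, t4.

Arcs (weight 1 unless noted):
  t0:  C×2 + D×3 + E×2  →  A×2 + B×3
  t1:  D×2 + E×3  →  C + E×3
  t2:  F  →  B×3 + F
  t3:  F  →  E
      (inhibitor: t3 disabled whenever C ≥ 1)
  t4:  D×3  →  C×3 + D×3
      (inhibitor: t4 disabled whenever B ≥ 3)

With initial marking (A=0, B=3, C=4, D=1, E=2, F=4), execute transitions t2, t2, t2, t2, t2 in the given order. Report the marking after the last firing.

step 1: fire t2:  (A=0, B=3, C=4, D=1, E=2, F=4) → (A=0, B=6, C=4, D=1, E=2, F=4)
step 2: fire t2:  (A=0, B=6, C=4, D=1, E=2, F=4) → (A=0, B=9, C=4, D=1, E=2, F=4)
step 3: fire t2:  (A=0, B=9, C=4, D=1, E=2, F=4) → (A=0, B=12, C=4, D=1, E=2, F=4)
step 4: fire t2:  (A=0, B=12, C=4, D=1, E=2, F=4) → (A=0, B=15, C=4, D=1, E=2, F=4)
step 5: fire t2:  (A=0, B=15, C=4, D=1, E=2, F=4) → (A=0, B=18, C=4, D=1, E=2, F=4)

(A=0, B=18, C=4, D=1, E=2, F=4)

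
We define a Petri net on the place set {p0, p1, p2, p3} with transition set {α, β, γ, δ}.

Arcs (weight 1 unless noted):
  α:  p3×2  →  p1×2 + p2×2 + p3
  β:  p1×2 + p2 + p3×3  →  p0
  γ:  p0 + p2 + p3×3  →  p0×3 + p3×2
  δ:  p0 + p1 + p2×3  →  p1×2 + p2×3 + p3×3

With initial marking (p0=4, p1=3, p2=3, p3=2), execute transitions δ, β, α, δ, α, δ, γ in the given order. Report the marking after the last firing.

step 1: fire δ:  (p0=4, p1=3, p2=3, p3=2) → (p0=3, p1=4, p2=3, p3=5)
step 2: fire β:  (p0=3, p1=4, p2=3, p3=5) → (p0=4, p1=2, p2=2, p3=2)
step 3: fire α:  (p0=4, p1=2, p2=2, p3=2) → (p0=4, p1=4, p2=4, p3=1)
step 4: fire δ:  (p0=4, p1=4, p2=4, p3=1) → (p0=3, p1=5, p2=4, p3=4)
step 5: fire α:  (p0=3, p1=5, p2=4, p3=4) → (p0=3, p1=7, p2=6, p3=3)
step 6: fire δ:  (p0=3, p1=7, p2=6, p3=3) → (p0=2, p1=8, p2=6, p3=6)
step 7: fire γ:  (p0=2, p1=8, p2=6, p3=6) → (p0=4, p1=8, p2=5, p3=5)

(p0=4, p1=8, p2=5, p3=5)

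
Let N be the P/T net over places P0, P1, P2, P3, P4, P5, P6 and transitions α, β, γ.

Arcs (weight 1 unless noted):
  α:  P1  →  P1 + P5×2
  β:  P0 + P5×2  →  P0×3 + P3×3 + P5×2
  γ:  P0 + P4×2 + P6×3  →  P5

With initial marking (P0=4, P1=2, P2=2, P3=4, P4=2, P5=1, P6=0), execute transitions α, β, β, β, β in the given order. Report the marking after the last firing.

(P0=12, P1=2, P2=2, P3=16, P4=2, P5=3, P6=0)

step 1: fire α:  (P0=4, P1=2, P2=2, P3=4, P4=2, P5=1, P6=0) → (P0=4, P1=2, P2=2, P3=4, P4=2, P5=3, P6=0)
step 2: fire β:  (P0=4, P1=2, P2=2, P3=4, P4=2, P5=3, P6=0) → (P0=6, P1=2, P2=2, P3=7, P4=2, P5=3, P6=0)
step 3: fire β:  (P0=6, P1=2, P2=2, P3=7, P4=2, P5=3, P6=0) → (P0=8, P1=2, P2=2, P3=10, P4=2, P5=3, P6=0)
step 4: fire β:  (P0=8, P1=2, P2=2, P3=10, P4=2, P5=3, P6=0) → (P0=10, P1=2, P2=2, P3=13, P4=2, P5=3, P6=0)
step 5: fire β:  (P0=10, P1=2, P2=2, P3=13, P4=2, P5=3, P6=0) → (P0=12, P1=2, P2=2, P3=16, P4=2, P5=3, P6=0)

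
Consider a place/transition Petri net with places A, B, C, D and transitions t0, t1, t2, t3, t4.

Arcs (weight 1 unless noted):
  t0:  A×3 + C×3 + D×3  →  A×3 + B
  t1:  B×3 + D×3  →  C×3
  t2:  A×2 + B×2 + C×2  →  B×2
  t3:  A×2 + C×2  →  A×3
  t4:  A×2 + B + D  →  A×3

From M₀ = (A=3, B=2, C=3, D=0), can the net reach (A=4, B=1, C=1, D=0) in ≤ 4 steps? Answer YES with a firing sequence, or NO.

depth 0: 1 marking
depth 1: 3 markings reached so far
depth 2: 3 markings reached so far
(frontier empty at depth 2; search complete)
target is not among the 3 markings reachable within 4 steps

NO — not reachable within 4 firings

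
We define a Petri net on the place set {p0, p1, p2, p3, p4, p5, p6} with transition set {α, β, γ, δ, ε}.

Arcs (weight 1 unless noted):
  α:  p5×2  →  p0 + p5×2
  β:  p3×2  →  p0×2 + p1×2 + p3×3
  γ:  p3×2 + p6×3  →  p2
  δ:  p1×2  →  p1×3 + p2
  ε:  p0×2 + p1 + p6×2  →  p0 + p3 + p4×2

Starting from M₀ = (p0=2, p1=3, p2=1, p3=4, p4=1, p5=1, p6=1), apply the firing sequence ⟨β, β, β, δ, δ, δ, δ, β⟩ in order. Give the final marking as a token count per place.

step 1: fire β:  (p0=2, p1=3, p2=1, p3=4, p4=1, p5=1, p6=1) → (p0=4, p1=5, p2=1, p3=5, p4=1, p5=1, p6=1)
step 2: fire β:  (p0=4, p1=5, p2=1, p3=5, p4=1, p5=1, p6=1) → (p0=6, p1=7, p2=1, p3=6, p4=1, p5=1, p6=1)
step 3: fire β:  (p0=6, p1=7, p2=1, p3=6, p4=1, p5=1, p6=1) → (p0=8, p1=9, p2=1, p3=7, p4=1, p5=1, p6=1)
step 4: fire δ:  (p0=8, p1=9, p2=1, p3=7, p4=1, p5=1, p6=1) → (p0=8, p1=10, p2=2, p3=7, p4=1, p5=1, p6=1)
step 5: fire δ:  (p0=8, p1=10, p2=2, p3=7, p4=1, p5=1, p6=1) → (p0=8, p1=11, p2=3, p3=7, p4=1, p5=1, p6=1)
step 6: fire δ:  (p0=8, p1=11, p2=3, p3=7, p4=1, p5=1, p6=1) → (p0=8, p1=12, p2=4, p3=7, p4=1, p5=1, p6=1)
step 7: fire δ:  (p0=8, p1=12, p2=4, p3=7, p4=1, p5=1, p6=1) → (p0=8, p1=13, p2=5, p3=7, p4=1, p5=1, p6=1)
step 8: fire β:  (p0=8, p1=13, p2=5, p3=7, p4=1, p5=1, p6=1) → (p0=10, p1=15, p2=5, p3=8, p4=1, p5=1, p6=1)

(p0=10, p1=15, p2=5, p3=8, p4=1, p5=1, p6=1)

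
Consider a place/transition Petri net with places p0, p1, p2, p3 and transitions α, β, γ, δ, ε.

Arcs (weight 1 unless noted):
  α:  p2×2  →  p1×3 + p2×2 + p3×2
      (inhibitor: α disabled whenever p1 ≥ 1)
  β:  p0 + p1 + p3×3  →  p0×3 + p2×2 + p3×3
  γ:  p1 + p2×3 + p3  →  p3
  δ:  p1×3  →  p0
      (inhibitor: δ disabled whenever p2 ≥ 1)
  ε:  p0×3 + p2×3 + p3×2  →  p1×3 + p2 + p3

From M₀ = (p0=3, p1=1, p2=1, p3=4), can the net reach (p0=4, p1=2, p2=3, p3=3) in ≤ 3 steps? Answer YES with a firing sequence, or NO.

step 1: fire β:  (p0=3, p1=1, p2=1, p3=4) → (p0=5, p1=0, p2=3, p3=4)
step 2: fire ε:  (p0=5, p1=0, p2=3, p3=4) → (p0=2, p1=3, p2=1, p3=3)
step 3: fire β:  (p0=2, p1=3, p2=1, p3=3) → (p0=4, p1=2, p2=3, p3=3)

YES — reachable via ⟨β, ε, β⟩ (3 firings)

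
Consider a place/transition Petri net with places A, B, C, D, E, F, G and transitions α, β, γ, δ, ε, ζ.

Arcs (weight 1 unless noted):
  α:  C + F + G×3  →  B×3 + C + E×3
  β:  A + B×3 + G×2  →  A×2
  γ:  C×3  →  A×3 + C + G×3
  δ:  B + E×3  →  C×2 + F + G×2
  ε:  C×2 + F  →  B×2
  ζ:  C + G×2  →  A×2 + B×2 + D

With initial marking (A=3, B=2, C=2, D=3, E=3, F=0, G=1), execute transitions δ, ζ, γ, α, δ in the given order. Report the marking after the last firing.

step 1: fire δ:  (A=3, B=2, C=2, D=3, E=3, F=0, G=1) → (A=3, B=1, C=4, D=3, E=0, F=1, G=3)
step 2: fire ζ:  (A=3, B=1, C=4, D=3, E=0, F=1, G=3) → (A=5, B=3, C=3, D=4, E=0, F=1, G=1)
step 3: fire γ:  (A=5, B=3, C=3, D=4, E=0, F=1, G=1) → (A=8, B=3, C=1, D=4, E=0, F=1, G=4)
step 4: fire α:  (A=8, B=3, C=1, D=4, E=0, F=1, G=4) → (A=8, B=6, C=1, D=4, E=3, F=0, G=1)
step 5: fire δ:  (A=8, B=6, C=1, D=4, E=3, F=0, G=1) → (A=8, B=5, C=3, D=4, E=0, F=1, G=3)

(A=8, B=5, C=3, D=4, E=0, F=1, G=3)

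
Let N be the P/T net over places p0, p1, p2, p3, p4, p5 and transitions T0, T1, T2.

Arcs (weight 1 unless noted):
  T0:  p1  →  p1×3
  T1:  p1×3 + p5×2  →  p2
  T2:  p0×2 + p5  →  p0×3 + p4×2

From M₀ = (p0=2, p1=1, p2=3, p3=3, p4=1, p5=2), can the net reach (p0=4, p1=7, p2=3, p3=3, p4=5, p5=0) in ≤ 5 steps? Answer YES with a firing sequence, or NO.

step 1: fire T0:  (p0=2, p1=1, p2=3, p3=3, p4=1, p5=2) → (p0=2, p1=3, p2=3, p3=3, p4=1, p5=2)
step 2: fire T0:  (p0=2, p1=3, p2=3, p3=3, p4=1, p5=2) → (p0=2, p1=5, p2=3, p3=3, p4=1, p5=2)
step 3: fire T0:  (p0=2, p1=5, p2=3, p3=3, p4=1, p5=2) → (p0=2, p1=7, p2=3, p3=3, p4=1, p5=2)
step 4: fire T2:  (p0=2, p1=7, p2=3, p3=3, p4=1, p5=2) → (p0=3, p1=7, p2=3, p3=3, p4=3, p5=1)
step 5: fire T2:  (p0=3, p1=7, p2=3, p3=3, p4=3, p5=1) → (p0=4, p1=7, p2=3, p3=3, p4=5, p5=0)

YES — reachable via ⟨T0, T0, T0, T2, T2⟩ (5 firings)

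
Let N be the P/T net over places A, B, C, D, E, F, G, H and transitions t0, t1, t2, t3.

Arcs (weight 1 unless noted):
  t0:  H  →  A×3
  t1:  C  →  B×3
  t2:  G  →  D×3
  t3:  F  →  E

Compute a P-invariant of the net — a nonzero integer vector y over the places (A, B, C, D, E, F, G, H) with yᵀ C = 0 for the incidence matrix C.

y = (A:0, B:1, C:3, D:0, E:0, F:0, G:0, H:0)

Incidence matrix C (rows=places, cols=transitions):
       t0   t1   t2   t3
    A   3    0    0    0
    B   0    3    0    0
    C   0   -1    0    0
    D   0    0    3    0
    E   0    0    0    1
    F   0    0    0   -1
    G   0    0   -1    0
    H  -1    0    0    0

Candidate y = [0, 1, 3, 0, 0, 0, 0, 0]; check y·C column-wise:
  col t0: 0·3 + 1·0 + 3·0 + 0·-1 = 0
  col t1: 1·3 + 3·-1 = 0
  col t2: 1·0 + 3·0 + 0·3 + 0·-1 = 0
  col t3: 1·0 + 3·0 + 0·1 + 0·-1 = 0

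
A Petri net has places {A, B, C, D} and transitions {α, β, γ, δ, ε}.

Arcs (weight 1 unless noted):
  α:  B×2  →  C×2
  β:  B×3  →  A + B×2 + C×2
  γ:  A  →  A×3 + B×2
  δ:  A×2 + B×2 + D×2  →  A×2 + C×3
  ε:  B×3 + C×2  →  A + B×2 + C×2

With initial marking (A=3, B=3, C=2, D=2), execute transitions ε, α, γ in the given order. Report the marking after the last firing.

step 1: fire ε:  (A=3, B=3, C=2, D=2) → (A=4, B=2, C=2, D=2)
step 2: fire α:  (A=4, B=2, C=2, D=2) → (A=4, B=0, C=4, D=2)
step 3: fire γ:  (A=4, B=0, C=4, D=2) → (A=6, B=2, C=4, D=2)

(A=6, B=2, C=4, D=2)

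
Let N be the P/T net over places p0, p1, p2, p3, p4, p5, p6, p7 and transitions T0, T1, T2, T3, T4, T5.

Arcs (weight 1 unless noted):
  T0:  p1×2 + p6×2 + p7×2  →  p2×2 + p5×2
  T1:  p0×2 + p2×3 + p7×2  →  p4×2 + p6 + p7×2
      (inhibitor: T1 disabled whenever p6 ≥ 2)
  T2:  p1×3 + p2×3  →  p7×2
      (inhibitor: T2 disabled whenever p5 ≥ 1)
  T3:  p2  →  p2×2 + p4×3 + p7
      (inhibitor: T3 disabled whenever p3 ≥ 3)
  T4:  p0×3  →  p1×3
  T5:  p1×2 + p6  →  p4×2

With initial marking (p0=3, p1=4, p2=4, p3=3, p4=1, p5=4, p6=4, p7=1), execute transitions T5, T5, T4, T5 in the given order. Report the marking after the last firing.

step 1: fire T5:  (p0=3, p1=4, p2=4, p3=3, p4=1, p5=4, p6=4, p7=1) → (p0=3, p1=2, p2=4, p3=3, p4=3, p5=4, p6=3, p7=1)
step 2: fire T5:  (p0=3, p1=2, p2=4, p3=3, p4=3, p5=4, p6=3, p7=1) → (p0=3, p1=0, p2=4, p3=3, p4=5, p5=4, p6=2, p7=1)
step 3: fire T4:  (p0=3, p1=0, p2=4, p3=3, p4=5, p5=4, p6=2, p7=1) → (p0=0, p1=3, p2=4, p3=3, p4=5, p5=4, p6=2, p7=1)
step 4: fire T5:  (p0=0, p1=3, p2=4, p3=3, p4=5, p5=4, p6=2, p7=1) → (p0=0, p1=1, p2=4, p3=3, p4=7, p5=4, p6=1, p7=1)

(p0=0, p1=1, p2=4, p3=3, p4=7, p5=4, p6=1, p7=1)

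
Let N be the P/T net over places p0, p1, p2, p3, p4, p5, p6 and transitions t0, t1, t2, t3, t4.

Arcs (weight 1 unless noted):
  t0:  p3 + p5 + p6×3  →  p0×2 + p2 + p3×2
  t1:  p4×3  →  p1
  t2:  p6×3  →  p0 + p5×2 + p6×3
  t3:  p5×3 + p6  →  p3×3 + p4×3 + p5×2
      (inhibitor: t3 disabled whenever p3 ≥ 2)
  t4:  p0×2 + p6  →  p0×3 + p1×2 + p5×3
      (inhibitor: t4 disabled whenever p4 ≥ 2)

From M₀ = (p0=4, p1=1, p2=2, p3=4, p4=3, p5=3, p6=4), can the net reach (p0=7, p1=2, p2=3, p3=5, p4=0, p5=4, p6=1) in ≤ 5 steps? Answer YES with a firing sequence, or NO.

YES — reachable via ⟨t1, t2, t0⟩ (3 firings)

step 1: fire t1:  (p0=4, p1=1, p2=2, p3=4, p4=3, p5=3, p6=4) → (p0=4, p1=2, p2=2, p3=4, p4=0, p5=3, p6=4)
step 2: fire t2:  (p0=4, p1=2, p2=2, p3=4, p4=0, p5=3, p6=4) → (p0=5, p1=2, p2=2, p3=4, p4=0, p5=5, p6=4)
step 3: fire t0:  (p0=5, p1=2, p2=2, p3=4, p4=0, p5=5, p6=4) → (p0=7, p1=2, p2=3, p3=5, p4=0, p5=4, p6=1)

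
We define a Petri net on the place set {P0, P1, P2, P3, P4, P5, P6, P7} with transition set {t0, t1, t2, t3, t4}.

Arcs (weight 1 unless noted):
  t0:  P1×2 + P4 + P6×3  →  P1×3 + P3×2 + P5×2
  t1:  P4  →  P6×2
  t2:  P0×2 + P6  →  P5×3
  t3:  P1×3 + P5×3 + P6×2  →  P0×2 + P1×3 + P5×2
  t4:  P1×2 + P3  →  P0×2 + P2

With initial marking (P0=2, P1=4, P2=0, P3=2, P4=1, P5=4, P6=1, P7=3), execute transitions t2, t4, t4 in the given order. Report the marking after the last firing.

(P0=4, P1=0, P2=2, P3=0, P4=1, P5=7, P6=0, P7=3)

step 1: fire t2:  (P0=2, P1=4, P2=0, P3=2, P4=1, P5=4, P6=1, P7=3) → (P0=0, P1=4, P2=0, P3=2, P4=1, P5=7, P6=0, P7=3)
step 2: fire t4:  (P0=0, P1=4, P2=0, P3=2, P4=1, P5=7, P6=0, P7=3) → (P0=2, P1=2, P2=1, P3=1, P4=1, P5=7, P6=0, P7=3)
step 3: fire t4:  (P0=2, P1=2, P2=1, P3=1, P4=1, P5=7, P6=0, P7=3) → (P0=4, P1=0, P2=2, P3=0, P4=1, P5=7, P6=0, P7=3)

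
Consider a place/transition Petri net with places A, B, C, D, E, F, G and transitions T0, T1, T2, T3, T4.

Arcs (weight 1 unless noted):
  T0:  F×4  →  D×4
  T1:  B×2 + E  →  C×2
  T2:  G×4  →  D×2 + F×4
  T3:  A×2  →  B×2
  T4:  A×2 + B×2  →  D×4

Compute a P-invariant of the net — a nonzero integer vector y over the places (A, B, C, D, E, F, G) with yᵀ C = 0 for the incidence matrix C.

Incidence matrix C (rows=places, cols=transitions):
       T0   T1   T2   T3   T4
    A   0    0    0   -2   -2
    B   0   -2    0    2   -2
    C   0    2    0    0    0
    D   4    0    2    0    4
    E   0   -1    0    0    0
    F  -4    0    4    0    0
    G   0    0   -4    0    0

Candidate y = [0, 0, 1, 0, 2, 0, 0]; check y·C column-wise:
  col T0: 1·0 + 0·4 + 2·0 + 0·-4 = 0
  col T1: 0·-2 + 1·2 + 2·-1 = 0
  col T2: 1·0 + 0·2 + 2·0 + 0·4 + 0·-4 = 0
  col T3: 0·-2 + 0·2 + 1·0 + 2·0 = 0
  col T4: 0·-2 + 0·-2 + 1·0 + 0·4 + 2·0 = 0

y = (A:0, B:0, C:1, D:0, E:2, F:0, G:0)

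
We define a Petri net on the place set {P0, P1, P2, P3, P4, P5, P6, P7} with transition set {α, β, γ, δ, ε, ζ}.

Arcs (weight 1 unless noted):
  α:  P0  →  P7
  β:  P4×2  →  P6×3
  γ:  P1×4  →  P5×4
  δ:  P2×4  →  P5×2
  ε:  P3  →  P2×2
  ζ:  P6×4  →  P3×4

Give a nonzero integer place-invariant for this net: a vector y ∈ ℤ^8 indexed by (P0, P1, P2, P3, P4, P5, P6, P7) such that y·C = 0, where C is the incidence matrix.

y = (P0:0, P1:2, P2:1, P3:2, P4:3, P5:2, P6:2, P7:0)

Incidence matrix C (rows=places, cols=transitions):
        α    β    γ    δ    ε    ζ
   P0  -1    0    0    0    0    0
   P1   0    0   -4    0    0    0
   P2   0    0    0   -4    2    0
   P3   0    0    0    0   -1    4
   P4   0   -2    0    0    0    0
   P5   0    0    4    2    0    0
   P6   0    3    0    0    0   -4
   P7   1    0    0    0    0    0

Candidate y = [0, 2, 1, 2, 3, 2, 2, 0]; check y·C column-wise:
  col α: 0·-1 + 2·0 + 1·0 + 2·0 + 3·0 + 2·0 + 2·0 + 0·1 = 0
  col β: 2·0 + 1·0 + 2·0 + 3·-2 + 2·0 + 2·3 = 0
  col γ: 2·-4 + 1·0 + 2·0 + 3·0 + 2·4 + 2·0 = 0
  col δ: 2·0 + 1·-4 + 2·0 + 3·0 + 2·2 + 2·0 = 0
  col ε: 2·0 + 1·2 + 2·-1 + 3·0 + 2·0 + 2·0 = 0
  col ζ: 2·0 + 1·0 + 2·4 + 3·0 + 2·0 + 2·-4 = 0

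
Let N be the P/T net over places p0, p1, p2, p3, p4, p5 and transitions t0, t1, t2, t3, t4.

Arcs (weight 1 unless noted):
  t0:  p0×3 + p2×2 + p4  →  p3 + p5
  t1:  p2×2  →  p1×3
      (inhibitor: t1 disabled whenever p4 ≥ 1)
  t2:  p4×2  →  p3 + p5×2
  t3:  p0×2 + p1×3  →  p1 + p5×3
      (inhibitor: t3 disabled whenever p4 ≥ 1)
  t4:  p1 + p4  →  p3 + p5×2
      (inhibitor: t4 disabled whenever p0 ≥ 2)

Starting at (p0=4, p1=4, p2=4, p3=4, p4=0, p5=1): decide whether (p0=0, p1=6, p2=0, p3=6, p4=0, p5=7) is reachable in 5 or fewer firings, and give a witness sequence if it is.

NO — not reachable within 5 firings

depth 0: 1 marking
depth 1: 3 markings reached so far
depth 2: 5 markings reached so far
depth 3: 7 markings reached so far
depth 4: 8 markings reached so far
depth 5: 8 markings reached so far
(frontier empty at depth 5; search complete)
target is not among the 8 markings reachable within 5 steps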